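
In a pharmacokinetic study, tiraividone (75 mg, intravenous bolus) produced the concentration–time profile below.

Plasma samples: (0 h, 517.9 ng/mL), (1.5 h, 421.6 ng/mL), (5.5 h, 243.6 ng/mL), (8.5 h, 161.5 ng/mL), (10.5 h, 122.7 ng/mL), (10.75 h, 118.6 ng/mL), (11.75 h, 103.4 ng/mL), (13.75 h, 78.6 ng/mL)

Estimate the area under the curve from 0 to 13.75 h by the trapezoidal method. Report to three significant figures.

AUC = 3250 ng/mL·h

Trapezoidal AUC_0→13.75:
  [0→1.5]: (517.9+421.6)/2 × 1.5 = 704.625
  [1.5→5.5]: (421.6+243.6)/2 × 4 = 1330.4
  [5.5→8.5]: (243.6+161.5)/2 × 3 = 607.65
  [8.5→10.5]: (161.5+122.7)/2 × 2 = 284.2
  [10.5→10.75]: (122.7+118.6)/2 × 0.25 = 30.1625
  [10.75→11.75]: (118.6+103.4)/2 × 1 = 111.0
  [11.75→13.75]: (103.4+78.6)/2 × 2 = 182.0
  Sum = 3250.0375 ng/mL·h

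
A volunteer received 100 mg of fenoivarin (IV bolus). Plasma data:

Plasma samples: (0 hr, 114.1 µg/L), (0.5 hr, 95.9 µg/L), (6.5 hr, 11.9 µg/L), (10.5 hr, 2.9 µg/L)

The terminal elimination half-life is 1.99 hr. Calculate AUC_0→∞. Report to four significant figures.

Trapezoidal AUC_0→10.5:
  [0→0.5]: (114.1+95.9)/2 × 0.5 = 52.5
  [0.5→6.5]: (95.9+11.9)/2 × 6 = 323.4
  [6.5→10.5]: (11.9+2.9)/2 × 4 = 29.6
  Sum = 405.5 µg/L·hr
k_e = ln2 / t½ = 0.693147 / 1.99 = 0.3483 hr^-1
Extrapolated tail: C_last / k_e = 2.9 / 0.3483 = 8.326
AUC_0→∞ = 405.5 + 8.326 = 413.826 µg/L·hr

AUC = 413.8 µg/L·hr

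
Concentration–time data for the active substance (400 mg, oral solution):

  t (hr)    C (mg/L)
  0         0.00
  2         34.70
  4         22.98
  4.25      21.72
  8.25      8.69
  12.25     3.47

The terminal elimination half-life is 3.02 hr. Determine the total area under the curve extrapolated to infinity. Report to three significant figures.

Trapezoidal AUC_0→12.25:
  [0→2]: (0.00+34.70)/2 × 2 = 34.7
  [2→4]: (34.70+22.98)/2 × 2 = 57.68
  [4→4.25]: (22.98+21.72)/2 × 0.25 = 5.5875
  [4.25→8.25]: (21.72+8.69)/2 × 4 = 60.82
  [8.25→12.25]: (8.69+3.47)/2 × 4 = 24.32
  Sum = 183.1075 mg/L·hr
k_e = ln2 / t½ = 0.693147 / 3.02 = 0.2295 hr^-1
Extrapolated tail: C_last / k_e = 3.47 / 0.2295 = 15.120
AUC_0→∞ = 183.1075 + 15.120 = 198.2275 mg/L·hr

AUC = 198 mg/L·hr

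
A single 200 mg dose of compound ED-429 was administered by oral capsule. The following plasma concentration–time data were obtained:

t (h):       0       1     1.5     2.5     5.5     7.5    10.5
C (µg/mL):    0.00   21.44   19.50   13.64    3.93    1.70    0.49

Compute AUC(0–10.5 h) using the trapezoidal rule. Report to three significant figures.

Trapezoidal AUC_0→10.5:
  [0→1]: (0.00+21.44)/2 × 1 = 10.72
  [1→1.5]: (21.44+19.50)/2 × 0.5 = 10.235
  [1.5→2.5]: (19.50+13.64)/2 × 1 = 16.57
  [2.5→5.5]: (13.64+3.93)/2 × 3 = 26.355
  [5.5→7.5]: (3.93+1.70)/2 × 2 = 5.63
  [7.5→10.5]: (1.70+0.49)/2 × 3 = 3.285
  Sum = 72.795 µg/mL·h

AUC = 72.8 µg/mL·h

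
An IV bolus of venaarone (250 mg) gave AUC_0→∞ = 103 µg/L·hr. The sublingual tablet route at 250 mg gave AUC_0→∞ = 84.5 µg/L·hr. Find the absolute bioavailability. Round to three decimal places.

F = (AUC_ev / D_ev) / (AUC_iv / D_iv)
  = (84.5/250) / (103/250)
  = 0.338 / 0.412 = 0.8204

F = 0.820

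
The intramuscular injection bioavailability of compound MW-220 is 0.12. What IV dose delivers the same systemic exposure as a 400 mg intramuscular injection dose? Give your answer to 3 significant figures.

Systemic exposure from an extravascular dose = F × D_ev, so the equivalent IV dose is F × D_ev.
D_iv = F × D_ev = 0.12 × 400 = 48 mg

D_iv = 48.0 mg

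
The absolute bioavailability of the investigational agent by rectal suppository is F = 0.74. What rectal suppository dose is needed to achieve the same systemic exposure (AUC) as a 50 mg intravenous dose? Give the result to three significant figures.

D_rectal = 67.6 mg

For equal systemic exposure: F × D_ev = D_iv
D_ev = D_iv / F = 50 / 0.74 = 67.5676 mg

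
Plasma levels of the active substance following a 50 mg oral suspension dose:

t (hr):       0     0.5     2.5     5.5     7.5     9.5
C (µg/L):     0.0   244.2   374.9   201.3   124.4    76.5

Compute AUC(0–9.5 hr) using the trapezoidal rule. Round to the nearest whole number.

AUC = 2071 µg/L·hr

Trapezoidal AUC_0→9.5:
  [0→0.5]: (0.0+244.2)/2 × 0.5 = 61.05
  [0.5→2.5]: (244.2+374.9)/2 × 2 = 619.1
  [2.5→5.5]: (374.9+201.3)/2 × 3 = 864.3
  [5.5→7.5]: (201.3+124.4)/2 × 2 = 325.7
  [7.5→9.5]: (124.4+76.5)/2 × 2 = 200.9
  Sum = 2071.05 µg/L·hr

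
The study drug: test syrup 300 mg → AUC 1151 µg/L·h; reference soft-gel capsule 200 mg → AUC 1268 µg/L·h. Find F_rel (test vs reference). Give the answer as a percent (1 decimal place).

F_rel = 60.5%

F_rel = (AUC_test/D_test) / (AUC_ref/D_ref)
      = (1151/300) / (1268/200)
      = 3.83667 / 6.34 = 0.6052 = 60.52%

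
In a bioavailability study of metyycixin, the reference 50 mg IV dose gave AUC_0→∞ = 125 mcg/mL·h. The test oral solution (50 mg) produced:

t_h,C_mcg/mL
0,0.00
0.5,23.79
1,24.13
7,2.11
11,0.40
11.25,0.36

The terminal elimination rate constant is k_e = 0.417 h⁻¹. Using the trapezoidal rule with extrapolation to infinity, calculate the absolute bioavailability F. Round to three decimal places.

Trapezoidal AUC_0→11.25 (oral solution):
  [0→0.5]: (0.00+23.79)/2 × 0.5 = 5.9475
  [0.5→1]: (23.79+24.13)/2 × 0.5 = 11.98
  [1→7]: (24.13+2.11)/2 × 6 = 78.72
  [7→11]: (2.11+0.40)/2 × 4 = 5.02
  [11→11.25]: (0.40+0.36)/2 × 0.25 = 0.095
  Sum = 101.7625 mcg/mL·h
Tail: C_last/k_e = 0.36/0.417 = 0.863
AUC_0→∞ (oral solution) = 101.7625 + 0.863 = 102.6255 mcg/mL·h
F = (AUC_ev/D_ev)/(AUC_iv/D_iv) = (102.6255/50)/(125/50) = 2.05251/2.5 = 0.8210

F = 0.821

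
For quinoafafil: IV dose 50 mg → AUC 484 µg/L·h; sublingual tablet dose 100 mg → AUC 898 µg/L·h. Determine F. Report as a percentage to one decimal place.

F = 92.8%

F = (AUC_ev / D_ev) / (AUC_iv / D_iv)
  = (898/100) / (484/50)
  = 8.98 / 9.68 = 0.9277
  = 92.77%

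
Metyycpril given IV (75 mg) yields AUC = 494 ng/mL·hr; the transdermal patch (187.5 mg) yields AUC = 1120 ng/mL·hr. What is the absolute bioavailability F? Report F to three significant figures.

F = (AUC_ev / D_ev) / (AUC_iv / D_iv)
  = (1120/187.5) / (494/75)
  = 5.97333 / 6.58667 = 0.9069

F = 0.907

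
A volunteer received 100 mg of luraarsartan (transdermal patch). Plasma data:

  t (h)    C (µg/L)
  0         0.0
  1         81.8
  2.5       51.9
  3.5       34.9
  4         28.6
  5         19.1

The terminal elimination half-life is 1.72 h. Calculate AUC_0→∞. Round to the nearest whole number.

AUC = 272 µg/L·h

Trapezoidal AUC_0→5:
  [0→1]: (0.0+81.8)/2 × 1 = 40.9
  [1→2.5]: (81.8+51.9)/2 × 1.5 = 100.275
  [2.5→3.5]: (51.9+34.9)/2 × 1 = 43.4
  [3.5→4]: (34.9+28.6)/2 × 0.5 = 15.875
  [4→5]: (28.6+19.1)/2 × 1 = 23.85
  Sum = 224.3 µg/L·h
k_e = ln2 / t½ = 0.693147 / 1.72 = 0.4030 h^-1
Extrapolated tail: C_last / k_e = 19.1 / 0.403 = 47.395
AUC_0→∞ = 224.3 + 47.395 = 271.695 µg/L·h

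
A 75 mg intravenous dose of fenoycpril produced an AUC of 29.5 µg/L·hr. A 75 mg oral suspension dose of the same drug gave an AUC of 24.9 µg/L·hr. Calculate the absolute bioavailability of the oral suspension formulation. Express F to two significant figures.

F = 0.84

F = (AUC_ev / D_ev) / (AUC_iv / D_iv)
  = (24.9/75) / (29.5/75)
  = 0.332 / 0.393333 = 0.8441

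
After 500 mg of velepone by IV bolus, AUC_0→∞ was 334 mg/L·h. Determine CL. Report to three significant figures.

CL = 1.50 L/h

CL = Dose_iv / AUC_0→∞
   = 500 / 334 = 1.49701 L/h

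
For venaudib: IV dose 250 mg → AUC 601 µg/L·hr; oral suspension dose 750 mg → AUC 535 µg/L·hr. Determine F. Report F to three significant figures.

F = (AUC_ev / D_ev) / (AUC_iv / D_iv)
  = (535/750) / (601/250)
  = 0.713333 / 2.404 = 0.2967

F = 0.297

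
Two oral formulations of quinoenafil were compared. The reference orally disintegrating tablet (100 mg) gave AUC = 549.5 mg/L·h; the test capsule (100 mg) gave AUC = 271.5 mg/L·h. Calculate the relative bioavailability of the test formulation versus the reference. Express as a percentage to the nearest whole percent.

F_rel = 49%

F_rel = (AUC_test/D_test) / (AUC_ref/D_ref)
      = (271.5/100) / (549.5/100)
      = 2.715 / 5.495 = 0.4941 = 49.41%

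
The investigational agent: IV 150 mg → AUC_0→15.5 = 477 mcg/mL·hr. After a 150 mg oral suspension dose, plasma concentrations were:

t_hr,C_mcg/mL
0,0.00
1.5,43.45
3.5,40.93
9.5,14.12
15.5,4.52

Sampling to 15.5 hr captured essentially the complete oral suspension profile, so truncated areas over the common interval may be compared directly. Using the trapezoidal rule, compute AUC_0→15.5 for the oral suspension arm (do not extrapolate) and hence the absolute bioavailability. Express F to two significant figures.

Trapezoidal AUC_0→15.5 (oral suspension):
  [0→1.5]: (0.00+43.45)/2 × 1.5 = 32.5875
  [1.5→3.5]: (43.45+40.93)/2 × 2 = 84.38
  [3.5→9.5]: (40.93+14.12)/2 × 6 = 165.15
  [9.5→15.5]: (14.12+4.52)/2 × 6 = 55.92
  Sum = 338.0375 mcg/mL·hr
F = (AUC_ev/D_ev)/(AUC_iv/D_iv) = (338.0375/150)/(477/150) = 2.25358/3.18 = 0.7087

F = 0.71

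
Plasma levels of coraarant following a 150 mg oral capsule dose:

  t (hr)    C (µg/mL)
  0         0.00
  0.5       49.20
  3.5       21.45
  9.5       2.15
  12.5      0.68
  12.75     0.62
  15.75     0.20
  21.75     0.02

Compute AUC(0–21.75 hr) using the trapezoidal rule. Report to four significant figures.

Trapezoidal AUC_0→21.75:
  [0→0.5]: (0.00+49.20)/2 × 0.5 = 12.3
  [0.5→3.5]: (49.20+21.45)/2 × 3 = 105.975
  [3.5→9.5]: (21.45+2.15)/2 × 6 = 70.8
  [9.5→12.5]: (2.15+0.68)/2 × 3 = 4.245
  [12.5→12.75]: (0.68+0.62)/2 × 0.25 = 0.1625
  [12.75→15.75]: (0.62+0.20)/2 × 3 = 1.23
  [15.75→21.75]: (0.20+0.02)/2 × 6 = 0.66
  Sum = 195.3725 µg/mL·hr

AUC = 195.4 µg/mL·hr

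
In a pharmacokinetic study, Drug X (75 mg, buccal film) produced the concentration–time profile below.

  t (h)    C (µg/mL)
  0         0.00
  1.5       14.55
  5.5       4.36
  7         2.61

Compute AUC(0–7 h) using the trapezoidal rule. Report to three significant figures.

Trapezoidal AUC_0→7:
  [0→1.5]: (0.00+14.55)/2 × 1.5 = 10.9125
  [1.5→5.5]: (14.55+4.36)/2 × 4 = 37.82
  [5.5→7]: (4.36+2.61)/2 × 1.5 = 5.2275
  Sum = 53.96 µg/mL·h

AUC = 54.0 µg/mL·h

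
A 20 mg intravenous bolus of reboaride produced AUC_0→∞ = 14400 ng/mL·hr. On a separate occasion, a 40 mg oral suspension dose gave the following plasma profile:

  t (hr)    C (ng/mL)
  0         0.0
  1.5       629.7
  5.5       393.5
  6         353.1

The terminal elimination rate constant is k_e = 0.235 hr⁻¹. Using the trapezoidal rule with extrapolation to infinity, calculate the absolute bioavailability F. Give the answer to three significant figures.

Trapezoidal AUC_0→6 (oral suspension):
  [0→1.5]: (0.0+629.7)/2 × 1.5 = 472.275
  [1.5→5.5]: (629.7+393.5)/2 × 4 = 2046.4
  [5.5→6]: (393.5+353.1)/2 × 0.5 = 186.65
  Sum = 2705.325 ng/mL·hr
Tail: C_last/k_e = 353.1/0.235 = 1502.553
AUC_0→∞ (oral suspension) = 2705.325 + 1502.553 = 4207.878 ng/mL·hr
F = (AUC_ev/D_ev)/(AUC_iv/D_iv) = (4207.878/40)/(14400/20) = 105.19695/720 = 0.1461

F = 0.146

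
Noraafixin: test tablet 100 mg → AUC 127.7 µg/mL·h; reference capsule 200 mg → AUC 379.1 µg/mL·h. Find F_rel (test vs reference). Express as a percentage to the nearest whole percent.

F_rel = 67%

F_rel = (AUC_test/D_test) / (AUC_ref/D_ref)
      = (127.7/100) / (379.1/200)
      = 1.277 / 1.8955 = 0.6737 = 67.37%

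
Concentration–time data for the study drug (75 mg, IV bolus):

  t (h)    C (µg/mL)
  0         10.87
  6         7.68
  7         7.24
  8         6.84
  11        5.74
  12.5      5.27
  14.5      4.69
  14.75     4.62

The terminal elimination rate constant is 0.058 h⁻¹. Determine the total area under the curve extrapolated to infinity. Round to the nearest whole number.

Trapezoidal AUC_0→14.75:
  [0→6]: (10.87+7.68)/2 × 6 = 55.65
  [6→7]: (7.68+7.24)/2 × 1 = 7.46
  [7→8]: (7.24+6.84)/2 × 1 = 7.04
  [8→11]: (6.84+5.74)/2 × 3 = 18.87
  [11→12.5]: (5.74+5.27)/2 × 1.5 = 8.2575
  [12.5→14.5]: (5.27+4.69)/2 × 2 = 9.96
  [14.5→14.75]: (4.69+4.62)/2 × 0.25 = 1.16375
  Sum = 108.40125 µg/mL·h
Extrapolated tail: C_last / k_e = 4.62 / 0.058 = 79.655
AUC_0→∞ = 108.40125 + 79.655 = 188.05625 µg/mL·h

AUC = 188 µg/mL·h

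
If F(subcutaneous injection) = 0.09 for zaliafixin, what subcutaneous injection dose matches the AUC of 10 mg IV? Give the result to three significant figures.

D_subcutaneous = 111 mg

For equal systemic exposure: F × D_ev = D_iv
D_ev = D_iv / F = 10 / 0.09 = 111.111 mg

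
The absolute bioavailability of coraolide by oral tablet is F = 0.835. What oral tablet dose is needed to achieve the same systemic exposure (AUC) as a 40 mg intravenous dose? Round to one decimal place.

D_oral = 47.9 mg

For equal systemic exposure: F × D_ev = D_iv
D_ev = D_iv / F = 40 / 0.835 = 47.9042 mg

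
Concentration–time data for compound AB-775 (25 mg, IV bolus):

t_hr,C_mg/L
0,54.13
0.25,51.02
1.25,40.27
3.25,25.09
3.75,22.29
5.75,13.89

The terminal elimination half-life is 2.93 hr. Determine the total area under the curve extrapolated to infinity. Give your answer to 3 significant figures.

Trapezoidal AUC_0→5.75:
  [0→0.25]: (54.13+51.02)/2 × 0.25 = 13.14375
  [0.25→1.25]: (51.02+40.27)/2 × 1 = 45.645
  [1.25→3.25]: (40.27+25.09)/2 × 2 = 65.36
  [3.25→3.75]: (25.09+22.29)/2 × 0.5 = 11.845
  [3.75→5.75]: (22.29+13.89)/2 × 2 = 36.18
  Sum = 172.17375 mg/L·hr
k_e = ln2 / t½ = 0.693147 / 2.93 = 0.2366 hr^-1
Extrapolated tail: C_last / k_e = 13.89 / 0.2366 = 58.707
AUC_0→∞ = 172.17375 + 58.707 = 230.88075 mg/L·hr

AUC = 231 mg/L·hr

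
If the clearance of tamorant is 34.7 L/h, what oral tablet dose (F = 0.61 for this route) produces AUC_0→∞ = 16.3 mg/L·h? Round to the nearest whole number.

Dose = 927 mg

Dose = CL × AUC_0→∞ / F
     = 34.7 × 16.3 / 0.61 = 927.23 mg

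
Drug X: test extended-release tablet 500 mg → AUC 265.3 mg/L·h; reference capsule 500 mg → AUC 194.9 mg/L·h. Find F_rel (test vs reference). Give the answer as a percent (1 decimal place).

F_rel = (AUC_test/D_test) / (AUC_ref/D_ref)
      = (265.3/500) / (194.9/500)
      = 0.5306 / 0.3898 = 1.3612 = 136.12%

F_rel = 136.1%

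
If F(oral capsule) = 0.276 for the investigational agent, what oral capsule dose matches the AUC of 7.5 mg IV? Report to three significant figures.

For equal systemic exposure: F × D_ev = D_iv
D_ev = D_iv / F = 7.5 / 0.276 = 27.1739 mg

D_oral = 27.2 mg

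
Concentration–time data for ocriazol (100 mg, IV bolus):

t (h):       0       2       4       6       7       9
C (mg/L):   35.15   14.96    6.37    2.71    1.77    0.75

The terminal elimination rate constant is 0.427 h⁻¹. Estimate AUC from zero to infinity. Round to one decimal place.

AUC = 87.0 mg/L·h

Trapezoidal AUC_0→9:
  [0→2]: (35.15+14.96)/2 × 2 = 50.11
  [2→4]: (14.96+6.37)/2 × 2 = 21.33
  [4→6]: (6.37+2.71)/2 × 2 = 9.08
  [6→7]: (2.71+1.77)/2 × 1 = 2.24
  [7→9]: (1.77+0.75)/2 × 2 = 2.52
  Sum = 85.28 mg/L·h
Extrapolated tail: C_last / k_e = 0.75 / 0.427 = 1.756
AUC_0→∞ = 85.28 + 1.756 = 87.036 mg/L·h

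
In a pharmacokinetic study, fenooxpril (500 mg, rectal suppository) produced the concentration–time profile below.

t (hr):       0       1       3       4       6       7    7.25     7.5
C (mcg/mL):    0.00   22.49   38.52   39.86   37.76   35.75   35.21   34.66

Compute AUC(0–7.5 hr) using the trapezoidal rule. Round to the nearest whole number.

AUC = 243 mcg/mL·hr

Trapezoidal AUC_0→7.5:
  [0→1]: (0.00+22.49)/2 × 1 = 11.245
  [1→3]: (22.49+38.52)/2 × 2 = 61.01
  [3→4]: (38.52+39.86)/2 × 1 = 39.19
  [4→6]: (39.86+37.76)/2 × 2 = 77.62
  [6→7]: (37.76+35.75)/2 × 1 = 36.755
  [7→7.25]: (35.75+35.21)/2 × 0.25 = 8.87
  [7.25→7.5]: (35.21+34.66)/2 × 0.25 = 8.73375
  Sum = 243.42375 mcg/mL·hr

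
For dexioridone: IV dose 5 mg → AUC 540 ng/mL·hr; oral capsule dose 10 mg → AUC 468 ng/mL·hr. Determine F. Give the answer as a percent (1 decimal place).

F = (AUC_ev / D_ev) / (AUC_iv / D_iv)
  = (468/10) / (540/5)
  = 46.8 / 108 = 0.4333
  = 43.33%

F = 43.3%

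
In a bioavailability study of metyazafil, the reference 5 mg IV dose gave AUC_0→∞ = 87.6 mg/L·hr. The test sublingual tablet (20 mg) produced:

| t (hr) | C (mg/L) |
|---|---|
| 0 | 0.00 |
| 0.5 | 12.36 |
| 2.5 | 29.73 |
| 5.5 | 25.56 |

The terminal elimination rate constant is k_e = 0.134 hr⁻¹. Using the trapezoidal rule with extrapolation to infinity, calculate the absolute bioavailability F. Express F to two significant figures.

Trapezoidal AUC_0→5.5 (sublingual tablet):
  [0→0.5]: (0.00+12.36)/2 × 0.5 = 3.09
  [0.5→2.5]: (12.36+29.73)/2 × 2 = 42.09
  [2.5→5.5]: (29.73+25.56)/2 × 3 = 82.935
  Sum = 128.115 mg/L·hr
Tail: C_last/k_e = 25.56/0.134 = 190.746
AUC_0→∞ (sublingual tablet) = 128.115 + 190.746 = 318.861 mg/L·hr
F = (AUC_ev/D_ev)/(AUC_iv/D_iv) = (318.861/20)/(87.6/5) = 15.94305/17.52 = 0.9100

F = 0.91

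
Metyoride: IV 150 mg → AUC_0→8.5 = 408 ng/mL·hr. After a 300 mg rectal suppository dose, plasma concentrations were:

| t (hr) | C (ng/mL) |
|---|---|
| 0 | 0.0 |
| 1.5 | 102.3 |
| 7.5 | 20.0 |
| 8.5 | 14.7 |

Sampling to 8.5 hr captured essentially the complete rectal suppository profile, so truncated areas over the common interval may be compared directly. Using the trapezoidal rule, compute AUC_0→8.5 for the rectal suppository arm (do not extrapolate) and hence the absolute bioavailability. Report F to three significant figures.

F = 0.565

Trapezoidal AUC_0→8.5 (rectal suppository):
  [0→1.5]: (0.0+102.3)/2 × 1.5 = 76.725
  [1.5→7.5]: (102.3+20.0)/2 × 6 = 366.9
  [7.5→8.5]: (20.0+14.7)/2 × 1 = 17.35
  Sum = 460.975 ng/mL·hr
F = (AUC_ev/D_ev)/(AUC_iv/D_iv) = (460.975/300)/(408/150) = 1.53658/2.72 = 0.5649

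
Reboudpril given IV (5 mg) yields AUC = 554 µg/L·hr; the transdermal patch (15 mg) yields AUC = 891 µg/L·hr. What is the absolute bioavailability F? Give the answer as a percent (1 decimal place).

F = 53.6%

F = (AUC_ev / D_ev) / (AUC_iv / D_iv)
  = (891/15) / (554/5)
  = 59.4 / 110.8 = 0.5361
  = 53.61%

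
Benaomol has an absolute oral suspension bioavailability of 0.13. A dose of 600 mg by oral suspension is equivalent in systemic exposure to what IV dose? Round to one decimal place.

Systemic exposure from an extravascular dose = F × D_ev, so the equivalent IV dose is F × D_ev.
D_iv = F × D_ev = 0.13 × 600 = 78 mg

D_iv = 78.0 mg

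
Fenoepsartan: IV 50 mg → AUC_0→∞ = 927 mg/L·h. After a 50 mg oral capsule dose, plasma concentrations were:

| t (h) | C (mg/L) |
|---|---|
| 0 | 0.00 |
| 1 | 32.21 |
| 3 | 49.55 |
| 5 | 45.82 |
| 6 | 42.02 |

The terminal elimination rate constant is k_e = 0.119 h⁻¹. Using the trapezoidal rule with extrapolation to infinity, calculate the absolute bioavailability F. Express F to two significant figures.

Trapezoidal AUC_0→6 (oral capsule):
  [0→1]: (0.00+32.21)/2 × 1 = 16.105
  [1→3]: (32.21+49.55)/2 × 2 = 81.76
  [3→5]: (49.55+45.82)/2 × 2 = 95.37
  [5→6]: (45.82+42.02)/2 × 1 = 43.92
  Sum = 237.155 mg/L·h
Tail: C_last/k_e = 42.02/0.119 = 353.109
AUC_0→∞ (oral capsule) = 237.155 + 353.109 = 590.264 mg/L·h
F = (AUC_ev/D_ev)/(AUC_iv/D_iv) = (590.264/50)/(927/50) = 11.80528/18.54 = 0.6367

F = 0.64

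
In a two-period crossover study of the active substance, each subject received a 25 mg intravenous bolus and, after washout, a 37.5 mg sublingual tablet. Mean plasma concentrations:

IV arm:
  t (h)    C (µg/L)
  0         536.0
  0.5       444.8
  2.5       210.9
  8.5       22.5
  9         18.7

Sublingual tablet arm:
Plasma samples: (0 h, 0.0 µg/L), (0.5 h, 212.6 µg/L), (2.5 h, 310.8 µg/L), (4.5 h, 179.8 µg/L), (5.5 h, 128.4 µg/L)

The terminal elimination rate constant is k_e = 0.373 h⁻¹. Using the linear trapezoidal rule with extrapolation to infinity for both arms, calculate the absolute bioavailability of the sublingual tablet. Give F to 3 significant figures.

F = 0.628

Trapezoidal AUC_0→9 (IV):
  [0→0.5]: (536.0+444.8)/2 × 0.5 = 245.2
  [0.5→2.5]: (444.8+210.9)/2 × 2 = 655.7
  [2.5→8.5]: (210.9+22.5)/2 × 6 = 700.2
  [8.5→9]: (22.5+18.7)/2 × 0.5 = 10.3
  Sum = 1611.4 µg/L·h
IV tail: 18.7/0.373 = 50.134; AUC_iv,0→∞ = 1611.4 + 50.134 = 1661.534 µg/L·h
Trapezoidal AUC_0→5.5 (sublingual tablet):
  [0→0.5]: (0.0+212.6)/2 × 0.5 = 53.15
  [0.5→2.5]: (212.6+310.8)/2 × 2 = 523.4
  [2.5→4.5]: (310.8+179.8)/2 × 2 = 490.6
  [4.5→5.5]: (179.8+128.4)/2 × 1 = 154.1
  Sum = 1221.25 µg/L·h
sublingual tablet tail: 128.4/0.373 = 344.236; AUC_ev,0→∞ = 1221.25 + 344.236 = 1565.486 µg/L·h
F = (AUC_ev/D_ev)/(AUC_iv/D_iv) = (1565.486/37.5)/(1661.534/25) = 41.7463/66.46136 = 0.6281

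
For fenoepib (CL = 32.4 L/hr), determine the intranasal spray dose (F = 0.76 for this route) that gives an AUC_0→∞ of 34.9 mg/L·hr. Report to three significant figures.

Dose = 1490 mg

Dose = CL × AUC_0→∞ / F
     = 32.4 × 34.9 / 0.76 = 1487.84 mg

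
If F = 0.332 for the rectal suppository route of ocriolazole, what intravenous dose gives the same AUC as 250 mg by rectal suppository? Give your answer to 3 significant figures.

Systemic exposure from an extravascular dose = F × D_ev, so the equivalent IV dose is F × D_ev.
D_iv = F × D_ev = 0.332 × 250 = 83 mg

D_iv = 83.0 mg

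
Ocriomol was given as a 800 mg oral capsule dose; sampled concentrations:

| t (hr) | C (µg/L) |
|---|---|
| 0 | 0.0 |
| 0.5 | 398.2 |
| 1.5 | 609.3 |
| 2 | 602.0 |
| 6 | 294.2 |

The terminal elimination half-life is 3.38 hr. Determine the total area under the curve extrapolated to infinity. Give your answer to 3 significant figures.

AUC = 4130 µg/L·hr

Trapezoidal AUC_0→6:
  [0→0.5]: (0.0+398.2)/2 × 0.5 = 99.55
  [0.5→1.5]: (398.2+609.3)/2 × 1 = 503.75
  [1.5→2]: (609.3+602.0)/2 × 0.5 = 302.825
  [2→6]: (602.0+294.2)/2 × 4 = 1792.4
  Sum = 2698.525 µg/L·hr
k_e = ln2 / t½ = 0.693147 / 3.38 = 0.2051 hr^-1
Extrapolated tail: C_last / k_e = 294.2 / 0.2051 = 1434.422
AUC_0→∞ = 2698.525 + 1434.422 = 4132.947 µg/L·hr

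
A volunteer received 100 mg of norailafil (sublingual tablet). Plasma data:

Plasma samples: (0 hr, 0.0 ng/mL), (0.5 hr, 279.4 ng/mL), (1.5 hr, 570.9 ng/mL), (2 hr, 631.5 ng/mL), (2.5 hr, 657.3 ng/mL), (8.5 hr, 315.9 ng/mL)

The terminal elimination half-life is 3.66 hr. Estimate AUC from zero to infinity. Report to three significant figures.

AUC = 5710 ng/mL·hr

Trapezoidal AUC_0→8.5:
  [0→0.5]: (0.0+279.4)/2 × 0.5 = 69.85
  [0.5→1.5]: (279.4+570.9)/2 × 1 = 425.15
  [1.5→2]: (570.9+631.5)/2 × 0.5 = 300.6
  [2→2.5]: (631.5+657.3)/2 × 0.5 = 322.2
  [2.5→8.5]: (657.3+315.9)/2 × 6 = 2919.6
  Sum = 4037.4 ng/mL·hr
k_e = ln2 / t½ = 0.693147 / 3.66 = 0.1894 hr^-1
Extrapolated tail: C_last / k_e = 315.9 / 0.1894 = 1667.899
AUC_0→∞ = 4037.4 + 1667.899 = 5705.299 ng/mL·hr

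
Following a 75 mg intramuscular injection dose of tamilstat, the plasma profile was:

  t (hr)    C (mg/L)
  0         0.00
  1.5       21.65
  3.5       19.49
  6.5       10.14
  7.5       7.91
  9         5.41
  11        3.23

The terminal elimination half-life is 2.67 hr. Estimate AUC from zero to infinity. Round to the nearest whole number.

AUC = 142 mg/L·hr

Trapezoidal AUC_0→11:
  [0→1.5]: (0.00+21.65)/2 × 1.5 = 16.2375
  [1.5→3.5]: (21.65+19.49)/2 × 2 = 41.14
  [3.5→6.5]: (19.49+10.14)/2 × 3 = 44.445
  [6.5→7.5]: (10.14+7.91)/2 × 1 = 9.025
  [7.5→9]: (7.91+5.41)/2 × 1.5 = 9.99
  [9→11]: (5.41+3.23)/2 × 2 = 8.64
  Sum = 129.4775 mg/L·hr
k_e = ln2 / t½ = 0.693147 / 2.67 = 0.2596 hr^-1
Extrapolated tail: C_last / k_e = 3.23 / 0.2596 = 12.442
AUC_0→∞ = 129.4775 + 12.442 = 141.9195 mg/L·hr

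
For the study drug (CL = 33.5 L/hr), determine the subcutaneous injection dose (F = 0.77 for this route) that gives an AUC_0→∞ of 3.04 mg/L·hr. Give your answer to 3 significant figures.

Dose = CL × AUC_0→∞ / F
     = 33.5 × 3.04 / 0.77 = 132.26 mg

Dose = 132 mg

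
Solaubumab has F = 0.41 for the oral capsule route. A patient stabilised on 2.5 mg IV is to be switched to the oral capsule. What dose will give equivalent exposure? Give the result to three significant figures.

D_oral = 6.10 mg

For equal systemic exposure: F × D_ev = D_iv
D_ev = D_iv / F = 2.5 / 0.41 = 6.09756 mg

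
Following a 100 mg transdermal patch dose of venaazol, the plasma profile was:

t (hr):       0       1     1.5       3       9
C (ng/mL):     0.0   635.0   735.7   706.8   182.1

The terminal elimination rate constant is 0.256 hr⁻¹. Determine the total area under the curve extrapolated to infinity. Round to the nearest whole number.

Trapezoidal AUC_0→9:
  [0→1]: (0.0+635.0)/2 × 1 = 317.5
  [1→1.5]: (635.0+735.7)/2 × 0.5 = 342.675
  [1.5→3]: (735.7+706.8)/2 × 1.5 = 1081.875
  [3→9]: (706.8+182.1)/2 × 6 = 2666.7
  Sum = 4408.75 ng/mL·hr
Extrapolated tail: C_last / k_e = 182.1 / 0.256 = 711.328
AUC_0→∞ = 4408.75 + 711.328 = 5120.078 ng/mL·hr

AUC = 5120 ng/mL·hr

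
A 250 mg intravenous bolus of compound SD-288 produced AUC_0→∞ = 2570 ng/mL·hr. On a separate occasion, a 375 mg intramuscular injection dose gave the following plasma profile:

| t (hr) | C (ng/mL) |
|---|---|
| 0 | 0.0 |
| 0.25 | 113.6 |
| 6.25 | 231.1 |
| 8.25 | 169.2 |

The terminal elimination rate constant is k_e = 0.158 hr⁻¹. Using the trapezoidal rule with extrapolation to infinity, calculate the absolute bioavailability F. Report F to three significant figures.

F = 0.654

Trapezoidal AUC_0→8.25 (intramuscular injection):
  [0→0.25]: (0.0+113.6)/2 × 0.25 = 14.2
  [0.25→6.25]: (113.6+231.1)/2 × 6 = 1034.1
  [6.25→8.25]: (231.1+169.2)/2 × 2 = 400.3
  Sum = 1448.6 ng/mL·hr
Tail: C_last/k_e = 169.2/0.158 = 1070.886
AUC_0→∞ (intramuscular injection) = 1448.6 + 1070.886 = 2519.486 ng/mL·hr
F = (AUC_ev/D_ev)/(AUC_iv/D_iv) = (2519.486/375)/(2570/250) = 6.71863/10.28 = 0.6536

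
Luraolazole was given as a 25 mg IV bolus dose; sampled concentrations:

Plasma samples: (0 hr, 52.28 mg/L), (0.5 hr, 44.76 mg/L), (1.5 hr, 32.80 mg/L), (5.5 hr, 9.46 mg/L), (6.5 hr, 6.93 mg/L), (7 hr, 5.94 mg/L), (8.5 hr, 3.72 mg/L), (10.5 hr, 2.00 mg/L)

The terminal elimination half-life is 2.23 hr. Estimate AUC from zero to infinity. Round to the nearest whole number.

AUC = 178 mg/L·hr

Trapezoidal AUC_0→10.5:
  [0→0.5]: (52.28+44.76)/2 × 0.5 = 24.26
  [0.5→1.5]: (44.76+32.80)/2 × 1 = 38.78
  [1.5→5.5]: (32.80+9.46)/2 × 4 = 84.52
  [5.5→6.5]: (9.46+6.93)/2 × 1 = 8.195
  [6.5→7]: (6.93+5.94)/2 × 0.5 = 3.2175
  [7→8.5]: (5.94+3.72)/2 × 1.5 = 7.245
  [8.5→10.5]: (3.72+2.00)/2 × 2 = 5.72
  Sum = 171.9375 mg/L·hr
k_e = ln2 / t½ = 0.693147 / 2.23 = 0.3108 hr^-1
Extrapolated tail: C_last / k_e = 2.00 / 0.3108 = 6.435
AUC_0→∞ = 171.9375 + 6.435 = 178.3725 mg/L·hr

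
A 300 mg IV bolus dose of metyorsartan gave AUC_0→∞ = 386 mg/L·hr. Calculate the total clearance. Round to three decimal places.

CL = 0.777 L/hr

CL = Dose_iv / AUC_0→∞
   = 300 / 386 = 0.777202 L/hr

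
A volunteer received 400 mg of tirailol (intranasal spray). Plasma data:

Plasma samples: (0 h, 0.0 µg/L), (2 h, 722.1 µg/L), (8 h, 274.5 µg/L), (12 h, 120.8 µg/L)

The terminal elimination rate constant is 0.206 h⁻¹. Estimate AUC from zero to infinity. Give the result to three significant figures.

AUC = 5090 µg/L·h

Trapezoidal AUC_0→12:
  [0→2]: (0.0+722.1)/2 × 2 = 722.1
  [2→8]: (722.1+274.5)/2 × 6 = 2989.8
  [8→12]: (274.5+120.8)/2 × 4 = 790.6
  Sum = 4502.5 µg/L·h
Extrapolated tail: C_last / k_e = 120.8 / 0.206 = 586.408
AUC_0→∞ = 4502.5 + 586.408 = 5088.908 µg/L·h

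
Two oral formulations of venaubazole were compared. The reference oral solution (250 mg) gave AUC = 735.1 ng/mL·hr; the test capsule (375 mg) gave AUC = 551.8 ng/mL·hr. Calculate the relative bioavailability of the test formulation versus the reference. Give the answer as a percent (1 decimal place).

F_rel = (AUC_test/D_test) / (AUC_ref/D_ref)
      = (551.8/375) / (735.1/250)
      = 1.47147 / 2.9404 = 0.5004 = 50.04%

F_rel = 50.0%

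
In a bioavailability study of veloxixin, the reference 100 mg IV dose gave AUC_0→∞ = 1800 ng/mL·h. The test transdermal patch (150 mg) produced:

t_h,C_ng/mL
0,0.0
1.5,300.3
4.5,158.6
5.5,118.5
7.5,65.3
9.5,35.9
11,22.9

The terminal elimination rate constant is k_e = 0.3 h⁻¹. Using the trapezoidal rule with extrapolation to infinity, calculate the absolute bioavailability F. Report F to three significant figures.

F = 0.540

Trapezoidal AUC_0→11 (transdermal patch):
  [0→1.5]: (0.0+300.3)/2 × 1.5 = 225.225
  [1.5→4.5]: (300.3+158.6)/2 × 3 = 688.35
  [4.5→5.5]: (158.6+118.5)/2 × 1 = 138.55
  [5.5→7.5]: (118.5+65.3)/2 × 2 = 183.8
  [7.5→9.5]: (65.3+35.9)/2 × 2 = 101.2
  [9.5→11]: (35.9+22.9)/2 × 1.5 = 44.1
  Sum = 1381.225 ng/mL·h
Tail: C_last/k_e = 22.9/0.3 = 76.333
AUC_0→∞ (transdermal patch) = 1381.225 + 76.333 = 1457.558 ng/mL·h
F = (AUC_ev/D_ev)/(AUC_iv/D_iv) = (1457.558/150)/(1800/100) = 9.71705/18 = 0.5398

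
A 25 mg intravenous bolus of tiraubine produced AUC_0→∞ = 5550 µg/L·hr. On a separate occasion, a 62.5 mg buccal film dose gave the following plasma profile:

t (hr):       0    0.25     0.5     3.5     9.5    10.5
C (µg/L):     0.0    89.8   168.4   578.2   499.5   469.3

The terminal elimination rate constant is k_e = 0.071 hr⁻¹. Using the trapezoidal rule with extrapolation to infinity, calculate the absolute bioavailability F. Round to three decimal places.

F = 0.828

Trapezoidal AUC_0→10.5 (buccal film):
  [0→0.25]: (0.0+89.8)/2 × 0.25 = 11.225
  [0.25→0.5]: (89.8+168.4)/2 × 0.25 = 32.275
  [0.5→3.5]: (168.4+578.2)/2 × 3 = 1119.9
  [3.5→9.5]: (578.2+499.5)/2 × 6 = 3233.1
  [9.5→10.5]: (499.5+469.3)/2 × 1 = 484.4
  Sum = 4880.9 µg/L·hr
Tail: C_last/k_e = 469.3/0.071 = 6609.859
AUC_0→∞ (buccal film) = 4880.9 + 6609.859 = 11490.759 µg/L·hr
F = (AUC_ev/D_ev)/(AUC_iv/D_iv) = (11490.759/62.5)/(5550/25) = 183.852/222 = 0.8282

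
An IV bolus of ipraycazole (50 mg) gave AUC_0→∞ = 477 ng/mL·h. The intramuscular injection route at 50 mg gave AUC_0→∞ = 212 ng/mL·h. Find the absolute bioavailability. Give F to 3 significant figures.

F = 0.444

F = (AUC_ev / D_ev) / (AUC_iv / D_iv)
  = (212/50) / (477/50)
  = 4.24 / 9.54 = 0.4444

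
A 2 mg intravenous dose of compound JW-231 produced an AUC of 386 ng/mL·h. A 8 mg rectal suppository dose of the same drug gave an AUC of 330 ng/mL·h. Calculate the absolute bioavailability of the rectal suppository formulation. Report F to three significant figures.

F = 0.214

F = (AUC_ev / D_ev) / (AUC_iv / D_iv)
  = (330/8) / (386/2)
  = 41.25 / 193 = 0.2137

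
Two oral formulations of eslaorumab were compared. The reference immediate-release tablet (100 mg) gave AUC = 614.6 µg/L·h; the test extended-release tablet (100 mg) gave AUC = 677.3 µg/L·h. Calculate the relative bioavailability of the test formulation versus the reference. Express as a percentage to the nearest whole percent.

F_rel = 110%

F_rel = (AUC_test/D_test) / (AUC_ref/D_ref)
      = (677.3/100) / (614.6/100)
      = 6.773 / 6.146 = 1.1020 = 110.20%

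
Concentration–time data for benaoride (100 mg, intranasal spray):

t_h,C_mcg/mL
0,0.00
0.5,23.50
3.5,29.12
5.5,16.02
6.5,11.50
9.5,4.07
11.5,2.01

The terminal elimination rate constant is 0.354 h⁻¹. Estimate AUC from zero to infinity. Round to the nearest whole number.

Trapezoidal AUC_0→11.5:
  [0→0.5]: (0.00+23.50)/2 × 0.5 = 5.875
  [0.5→3.5]: (23.50+29.12)/2 × 3 = 78.93
  [3.5→5.5]: (29.12+16.02)/2 × 2 = 45.14
  [5.5→6.5]: (16.02+11.50)/2 × 1 = 13.76
  [6.5→9.5]: (11.50+4.07)/2 × 3 = 23.355
  [9.5→11.5]: (4.07+2.01)/2 × 2 = 6.08
  Sum = 173.14 mcg/mL·h
Extrapolated tail: C_last / k_e = 2.01 / 0.354 = 5.678
AUC_0→∞ = 173.14 + 5.678 = 178.818 mcg/mL·h

AUC = 179 mcg/mL·h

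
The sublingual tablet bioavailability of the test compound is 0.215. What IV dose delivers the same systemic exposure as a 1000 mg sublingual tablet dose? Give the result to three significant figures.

Systemic exposure from an extravascular dose = F × D_ev, so the equivalent IV dose is F × D_ev.
D_iv = F × D_ev = 0.215 × 1000 = 215 mg

D_iv = 215 mg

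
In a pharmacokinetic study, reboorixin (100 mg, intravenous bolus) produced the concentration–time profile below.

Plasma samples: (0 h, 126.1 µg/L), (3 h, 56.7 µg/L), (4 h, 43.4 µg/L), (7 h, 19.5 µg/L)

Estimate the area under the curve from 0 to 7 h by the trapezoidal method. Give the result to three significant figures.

AUC = 419 µg/L·h

Trapezoidal AUC_0→7:
  [0→3]: (126.1+56.7)/2 × 3 = 274.2
  [3→4]: (56.7+43.4)/2 × 1 = 50.05
  [4→7]: (43.4+19.5)/2 × 3 = 94.35
  Sum = 418.6 µg/L·h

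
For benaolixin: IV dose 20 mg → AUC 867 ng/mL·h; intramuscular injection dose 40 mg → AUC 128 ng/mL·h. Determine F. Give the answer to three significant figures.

F = (AUC_ev / D_ev) / (AUC_iv / D_iv)
  = (128/40) / (867/20)
  = 3.2 / 43.35 = 0.0738

F = 0.0738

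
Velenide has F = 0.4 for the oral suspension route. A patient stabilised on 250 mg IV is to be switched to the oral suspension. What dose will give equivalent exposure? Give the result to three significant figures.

For equal systemic exposure: F × D_ev = D_iv
D_ev = D_iv / F = 250 / 0.4 = 625 mg

D_oral = 625 mg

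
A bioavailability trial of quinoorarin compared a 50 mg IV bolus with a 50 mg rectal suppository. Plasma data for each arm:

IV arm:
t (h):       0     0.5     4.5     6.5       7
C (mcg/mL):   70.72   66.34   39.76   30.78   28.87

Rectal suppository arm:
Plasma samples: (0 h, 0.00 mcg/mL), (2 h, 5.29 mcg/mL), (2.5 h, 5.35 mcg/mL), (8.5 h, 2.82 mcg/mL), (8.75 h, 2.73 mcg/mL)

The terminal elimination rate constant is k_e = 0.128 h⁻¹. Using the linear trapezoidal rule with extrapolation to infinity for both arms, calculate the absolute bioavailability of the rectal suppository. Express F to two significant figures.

Trapezoidal AUC_0→7 (IV):
  [0→0.5]: (70.72+66.34)/2 × 0.5 = 34.265
  [0.5→4.5]: (66.34+39.76)/2 × 4 = 212.2
  [4.5→6.5]: (39.76+30.78)/2 × 2 = 70.54
  [6.5→7]: (30.78+28.87)/2 × 0.5 = 14.9125
  Sum = 331.9175 mcg/mL·h
IV tail: 28.87/0.128 = 225.547; AUC_iv,0→∞ = 331.9175 + 225.547 = 557.4645 mcg/mL·h
Trapezoidal AUC_0→8.75 (rectal suppository):
  [0→2]: (0.00+5.29)/2 × 2 = 5.29
  [2→2.5]: (5.29+5.35)/2 × 0.5 = 2.66
  [2.5→8.5]: (5.35+2.82)/2 × 6 = 24.51
  [8.5→8.75]: (2.82+2.73)/2 × 0.25 = 0.69375
  Sum = 33.15375 mcg/mL·h
rectal suppository tail: 2.73/0.128 = 21.328; AUC_ev,0→∞ = 33.15375 + 21.328 = 54.48175 mcg/mL·h
F = (AUC_ev/D_ev)/(AUC_iv/D_iv) = (54.48175/50)/(557.4645/50) = 1.089635/11.14929 = 0.0977

F = 0.098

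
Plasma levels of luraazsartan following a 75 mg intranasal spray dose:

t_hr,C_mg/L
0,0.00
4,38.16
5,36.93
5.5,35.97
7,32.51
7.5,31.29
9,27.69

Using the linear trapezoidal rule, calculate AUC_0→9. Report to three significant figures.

Trapezoidal AUC_0→9:
  [0→4]: (0.00+38.16)/2 × 4 = 76.32
  [4→5]: (38.16+36.93)/2 × 1 = 37.545
  [5→5.5]: (36.93+35.97)/2 × 0.5 = 18.225
  [5.5→7]: (35.97+32.51)/2 × 1.5 = 51.36
  [7→7.5]: (32.51+31.29)/2 × 0.5 = 15.95
  [7.5→9]: (31.29+27.69)/2 × 1.5 = 44.235
  Sum = 243.635 mg/L·hr

AUC = 244 mg/L·hr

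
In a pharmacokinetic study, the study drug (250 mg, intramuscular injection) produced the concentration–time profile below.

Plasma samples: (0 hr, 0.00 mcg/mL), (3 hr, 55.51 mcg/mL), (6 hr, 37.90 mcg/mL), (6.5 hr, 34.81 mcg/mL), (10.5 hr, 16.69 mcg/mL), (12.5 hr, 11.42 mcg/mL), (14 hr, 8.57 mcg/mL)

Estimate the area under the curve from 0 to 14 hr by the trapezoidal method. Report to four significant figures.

AUC = 387.7 mcg/mL·hr

Trapezoidal AUC_0→14:
  [0→3]: (0.00+55.51)/2 × 3 = 83.265
  [3→6]: (55.51+37.90)/2 × 3 = 140.115
  [6→6.5]: (37.90+34.81)/2 × 0.5 = 18.1775
  [6.5→10.5]: (34.81+16.69)/2 × 4 = 103.0
  [10.5→12.5]: (16.69+11.42)/2 × 2 = 28.11
  [12.5→14]: (11.42+8.57)/2 × 1.5 = 14.9925
  Sum = 387.66 mcg/mL·hr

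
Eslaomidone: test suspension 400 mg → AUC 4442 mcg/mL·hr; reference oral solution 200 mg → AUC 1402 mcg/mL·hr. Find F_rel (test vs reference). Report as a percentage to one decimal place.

F_rel = (AUC_test/D_test) / (AUC_ref/D_ref)
      = (4442/400) / (1402/200)
      = 11.105 / 7.01 = 1.5842 = 158.42%

F_rel = 158.4%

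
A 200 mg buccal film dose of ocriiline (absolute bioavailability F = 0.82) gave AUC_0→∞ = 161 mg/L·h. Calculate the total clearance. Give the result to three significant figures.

CL = 1.02 L/h

CL = F × Dose / AUC_0→∞
   = 0.82 × 200 / 161 = 1.01863 L/h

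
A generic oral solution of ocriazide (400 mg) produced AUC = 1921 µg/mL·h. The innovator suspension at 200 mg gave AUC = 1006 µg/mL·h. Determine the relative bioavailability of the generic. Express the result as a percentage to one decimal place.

F_rel = (AUC_test/D_test) / (AUC_ref/D_ref)
      = (1921/400) / (1006/200)
      = 4.8025 / 5.03 = 0.9548 = 95.48%

F_rel = 95.5%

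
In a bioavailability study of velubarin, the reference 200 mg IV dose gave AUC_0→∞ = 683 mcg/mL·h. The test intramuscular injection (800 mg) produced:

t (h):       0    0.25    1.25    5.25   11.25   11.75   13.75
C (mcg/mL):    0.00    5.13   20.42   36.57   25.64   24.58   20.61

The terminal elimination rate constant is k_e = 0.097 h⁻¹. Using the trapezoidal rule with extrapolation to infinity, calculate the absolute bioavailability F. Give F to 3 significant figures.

Trapezoidal AUC_0→13.75 (intramuscular injection):
  [0→0.25]: (0.00+5.13)/2 × 0.25 = 0.64125
  [0.25→1.25]: (5.13+20.42)/2 × 1 = 12.775
  [1.25→5.25]: (20.42+36.57)/2 × 4 = 113.98
  [5.25→11.25]: (36.57+25.64)/2 × 6 = 186.63
  [11.25→11.75]: (25.64+24.58)/2 × 0.5 = 12.555
  [11.75→13.75]: (24.58+20.61)/2 × 2 = 45.19
  Sum = 371.77125 mcg/mL·h
Tail: C_last/k_e = 20.61/0.097 = 212.474
AUC_0→∞ (intramuscular injection) = 371.77125 + 212.474 = 584.24525 mcg/mL·h
F = (AUC_ev/D_ev)/(AUC_iv/D_iv) = (584.24525/800)/(683/200) = 0.730307/3.415 = 0.2139

F = 0.214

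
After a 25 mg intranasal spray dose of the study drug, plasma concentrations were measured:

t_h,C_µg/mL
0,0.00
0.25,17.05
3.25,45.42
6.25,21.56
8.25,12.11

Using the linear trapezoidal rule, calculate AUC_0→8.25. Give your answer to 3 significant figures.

AUC = 230 µg/mL·h

Trapezoidal AUC_0→8.25:
  [0→0.25]: (0.00+17.05)/2 × 0.25 = 2.13125
  [0.25→3.25]: (17.05+45.42)/2 × 3 = 93.705
  [3.25→6.25]: (45.42+21.56)/2 × 3 = 100.47
  [6.25→8.25]: (21.56+12.11)/2 × 2 = 33.67
  Sum = 229.97625 µg/mL·h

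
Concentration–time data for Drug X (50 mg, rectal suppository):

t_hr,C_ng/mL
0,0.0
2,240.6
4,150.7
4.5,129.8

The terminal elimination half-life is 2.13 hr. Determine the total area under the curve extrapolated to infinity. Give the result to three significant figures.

Trapezoidal AUC_0→4.5:
  [0→2]: (0.0+240.6)/2 × 2 = 240.6
  [2→4]: (240.6+150.7)/2 × 2 = 391.3
  [4→4.5]: (150.7+129.8)/2 × 0.5 = 70.125
  Sum = 702.025 ng/mL·hr
k_e = ln2 / t½ = 0.693147 / 2.13 = 0.3254 hr^-1
Extrapolated tail: C_last / k_e = 129.8 / 0.3254 = 398.894
AUC_0→∞ = 702.025 + 398.894 = 1100.919 ng/mL·hr

AUC = 1100 ng/mL·hr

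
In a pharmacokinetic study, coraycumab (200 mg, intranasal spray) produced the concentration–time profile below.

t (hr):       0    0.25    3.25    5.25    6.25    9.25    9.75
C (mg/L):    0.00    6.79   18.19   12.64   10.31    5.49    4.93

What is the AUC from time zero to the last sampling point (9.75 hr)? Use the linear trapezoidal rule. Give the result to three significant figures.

Trapezoidal AUC_0→9.75:
  [0→0.25]: (0.00+6.79)/2 × 0.25 = 0.84875
  [0.25→3.25]: (6.79+18.19)/2 × 3 = 37.47
  [3.25→5.25]: (18.19+12.64)/2 × 2 = 30.83
  [5.25→6.25]: (12.64+10.31)/2 × 1 = 11.475
  [6.25→9.25]: (10.31+5.49)/2 × 3 = 23.7
  [9.25→9.75]: (5.49+4.93)/2 × 0.5 = 2.605
  Sum = 106.92875 mg/L·hr

AUC = 107 mg/L·hr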